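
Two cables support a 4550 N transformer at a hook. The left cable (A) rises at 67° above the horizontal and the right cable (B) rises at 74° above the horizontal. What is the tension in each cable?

ΣF_x = 0: −T_A·cos67° + T_B·cos74° = 0 → T_B = 1.41756·T_A.
ΣF_y = 0: T_A·sin67° + T_B·sin74° = 4550.
Substitute: T_A·(0.920505 + 1.41756·0.961262) = 4550 → T_A = 1992.86 ≈ 1993 N.
Then T_B = 1.41756 × 1992.86 = 2825 N.

T_A = 1993 N, T_B = 2825 N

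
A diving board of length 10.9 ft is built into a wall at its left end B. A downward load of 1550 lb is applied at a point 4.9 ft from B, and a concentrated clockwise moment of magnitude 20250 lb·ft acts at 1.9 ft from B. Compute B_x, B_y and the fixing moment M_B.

B_x = 0, B_y = 1550 lb, M_B = 27840 lb·ft

ΣF_x = 0: B_x = 0.
ΣF_y = 0: B_y − 1550 = 0 → B_y = 1550 lb.
ΣM about B: M_B − 1550·4.9 − 20250 = 0 → M_B = 27840 lb·ft.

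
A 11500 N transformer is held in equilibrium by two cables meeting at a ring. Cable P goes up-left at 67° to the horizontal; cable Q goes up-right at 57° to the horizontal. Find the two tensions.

T_P = 7555 N, T_Q = 5420 N

ΣF_x = 0: −T_P·cos67° + T_Q·cos57° = 0 → T_Q = 0.717413·T_P.
ΣF_y = 0: T_P·sin67° + T_Q·sin57° = 11500.
Substitute: T_P·(0.920505 + 0.717413·0.838671) = 11500 → T_P = 7554.96 ≈ 7555 N.
Then T_Q = 0.717413 × 7554.96 = 5420 N.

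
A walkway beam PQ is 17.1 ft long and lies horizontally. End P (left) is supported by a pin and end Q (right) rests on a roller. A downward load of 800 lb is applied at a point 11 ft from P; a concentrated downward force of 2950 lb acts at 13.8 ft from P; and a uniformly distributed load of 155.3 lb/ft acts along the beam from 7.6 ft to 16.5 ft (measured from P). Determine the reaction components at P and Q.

Resultant of the distributed load: 155.3 × 8.9 = 1382.17 lb at 12.05 ft from P.
Taking moments about P: Q_y·17.1 − 800·11 − 2950·13.8 − (155.3·8.9)·12.05 = 0 → Q_y = 66165.1485/17.1 = 3869.31 ≈ 3869 lb.
ΣF_y = 0: P_y + 3869.31 − 800 − 2950 − 155.3·8.9 = 0 → P_y = 1263 lb.
ΣF_x = 0: no horizontal applied forces, so P_x = 0.

P_x = 0, P_y = 1263 lb, Q_y = 3869 lb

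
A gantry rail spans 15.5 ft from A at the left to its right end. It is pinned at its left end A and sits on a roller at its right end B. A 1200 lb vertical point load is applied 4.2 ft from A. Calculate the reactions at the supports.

A_x = 0, A_y = 874.8 lb, B_y = 325.2 lb

ΣM about A: B_y·15.5 − 1200·4.2 = 0 → B_y = 5040/15.5 = 325.161 ≈ 325.2 lb.
ΣF_y = 0: A_y + 325.161 − 1200 = 0 → A_y = 874.8 lb.
ΣF_x = 0: no horizontal applied forces, so A_x = 0.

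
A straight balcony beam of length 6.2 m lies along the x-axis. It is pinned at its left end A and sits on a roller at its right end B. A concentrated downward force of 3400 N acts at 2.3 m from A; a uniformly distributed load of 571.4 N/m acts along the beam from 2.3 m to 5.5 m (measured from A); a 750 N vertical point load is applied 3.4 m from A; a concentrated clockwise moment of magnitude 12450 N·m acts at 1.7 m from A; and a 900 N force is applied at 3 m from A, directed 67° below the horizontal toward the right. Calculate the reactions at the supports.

A_x = -351.7 N, A_y = 1575 N, B_y = 5232 N

Resultant of the distributed load: 571.4 × 3.2 = 1828.48 N at 3.9 m from A.
Taking moments about A: B_y·6.2 − 3400·2.3 − (571.4·3.2)·3.9 − 750·3.4 − 12450 − 900·sin67°·3 = 0 → B_y = 32436.4/6.2 = 5231.68 ≈ 5232 N.
ΣF_y = 0: A_y + 5231.68 − 3400 − 571.4·3.2 − 750 − 900·sin67° = 0 → A_y = 1575 N.
ΣF_x = 0: A_x + 900·cos67° = 0 → A_x = -351.7 N.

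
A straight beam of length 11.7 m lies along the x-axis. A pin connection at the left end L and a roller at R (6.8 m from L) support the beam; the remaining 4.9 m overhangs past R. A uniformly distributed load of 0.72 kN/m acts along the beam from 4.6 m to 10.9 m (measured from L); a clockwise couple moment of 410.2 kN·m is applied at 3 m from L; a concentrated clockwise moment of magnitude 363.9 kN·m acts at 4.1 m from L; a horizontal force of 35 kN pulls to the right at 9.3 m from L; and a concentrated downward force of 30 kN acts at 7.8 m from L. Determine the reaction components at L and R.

Resultant of the distributed load: 0.72 × 6.3 = 4.536 kN at 7.75 m from L.
ΣM about L: R_y·6.8 − (0.72·6.3)·7.75 − 410.2 − 363.9 − 30·7.8 = 0 → R_y = 1043.254/6.8 = 153.42 ≈ 153.4 kN.
ΣF_y = 0: L_y + 153.42 − 0.72·6.3 − 30 = 0 → L_y = -118.9 kN.
ΣF_x = 0: L_x + 35 = 0 → L_x = -35.00 kN.

L_x = -35.00 kN, L_y = -118.9 kN, R_y = 153.4 kN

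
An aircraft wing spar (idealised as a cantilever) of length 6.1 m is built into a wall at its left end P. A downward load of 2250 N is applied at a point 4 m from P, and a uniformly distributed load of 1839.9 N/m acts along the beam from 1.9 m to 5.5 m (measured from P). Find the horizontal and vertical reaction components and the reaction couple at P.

Resultant of the distributed load: 1839.9 × 3.6 = 6623.64 N at 3.7 m from P.
ΣF_x = 0: P_x = 0.
ΣF_y = 0: P_y − 2250 − 1839.9·3.6 = 0 → P_y = 8874 N.
ΣM about P: M_P − 2250·4 − (1839.9·3.6)·3.7 = 0 → M_P = 33510 N·m.

P_x = 0, P_y = 8874 N, M_P = 33510 N·m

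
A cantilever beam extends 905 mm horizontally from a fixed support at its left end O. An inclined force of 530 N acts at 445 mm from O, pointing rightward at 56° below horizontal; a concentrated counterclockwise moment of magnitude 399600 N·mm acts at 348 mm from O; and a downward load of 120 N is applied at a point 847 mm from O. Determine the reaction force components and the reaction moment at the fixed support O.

O_x = -296.4 N, O_y = 559.4 N, M_O = -102400 N·mm

ΣF_x = 0: O_x + 530·cos56° = 0 → O_x = -296.4 N.
ΣF_y = 0: O_y − 530·sin56° − 120 = 0 → O_y = 559.4 N.
ΣM about O: M_O − 530·sin56°·445 + 399600 − 120·847 = 0 → M_O = -102400 N·mm.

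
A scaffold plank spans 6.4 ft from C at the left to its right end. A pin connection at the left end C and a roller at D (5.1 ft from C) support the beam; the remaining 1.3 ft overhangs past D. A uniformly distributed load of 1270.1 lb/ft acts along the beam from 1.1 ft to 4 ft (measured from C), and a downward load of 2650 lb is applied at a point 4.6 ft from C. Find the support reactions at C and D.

Resultant of the distributed load: 1270.1 × 2.9 = 3683.29 lb at 2.55 ft from C.
Moments about C: D_y·5.1 − (1270.1·2.9)·2.55 − 2650·4.6 = 0 → D_y = 21582.3895/5.1 = 4231.84 ≈ 4232 lb.
ΣF_y = 0: C_y + 4231.84 − 1270.1·2.9 − 2650 = 0 → C_y = 2101 lb.
ΣF_x = 0: no horizontal applied forces, so C_x = 0.

C_x = 0, C_y = 2101 lb, D_y = 4232 lb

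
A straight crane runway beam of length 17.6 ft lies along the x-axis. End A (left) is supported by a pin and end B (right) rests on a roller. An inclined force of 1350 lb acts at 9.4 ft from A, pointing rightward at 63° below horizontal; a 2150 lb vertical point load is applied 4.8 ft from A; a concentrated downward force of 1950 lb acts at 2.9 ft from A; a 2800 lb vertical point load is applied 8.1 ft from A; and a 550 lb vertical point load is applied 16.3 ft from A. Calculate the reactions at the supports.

A_x = -612.9 lb, A_y = 5305 lb, B_y = 3348 lb

ΣM about A: B_y·17.6 − 1350·sin63°·9.4 − 2150·4.8 − 1950·2.9 − 2800·8.1 − 550·16.3 = 0 → B_y = 58926.9/17.6 = 3348.12 ≈ 3348 lb.
ΣF_y = 0: A_y + 3348.12 − 1350·sin63° − 2150 − 1950 − 2800 − 550 = 0 → A_y = 5305 lb.
ΣF_x = 0: A_x + 1350·cos63° = 0 → A_x = -612.9 lb.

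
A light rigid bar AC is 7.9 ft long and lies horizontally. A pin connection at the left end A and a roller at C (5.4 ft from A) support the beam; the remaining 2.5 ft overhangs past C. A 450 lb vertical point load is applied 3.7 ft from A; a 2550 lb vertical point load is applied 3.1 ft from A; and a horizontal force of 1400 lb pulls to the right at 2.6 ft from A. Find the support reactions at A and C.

Taking moments about A: C_y·5.4 − 450·3.7 − 2550·3.1 = 0 → C_y = 9570/5.4 = 1772.22 ≈ 1772 lb.
ΣF_y = 0: A_y + 1772.22 − 450 − 2550 = 0 → A_y = 1228 lb.
ΣF_x = 0: A_x + 1400 = 0 → A_x = -1400 lb.

A_x = -1400 lb, A_y = 1228 lb, C_y = 1772 lb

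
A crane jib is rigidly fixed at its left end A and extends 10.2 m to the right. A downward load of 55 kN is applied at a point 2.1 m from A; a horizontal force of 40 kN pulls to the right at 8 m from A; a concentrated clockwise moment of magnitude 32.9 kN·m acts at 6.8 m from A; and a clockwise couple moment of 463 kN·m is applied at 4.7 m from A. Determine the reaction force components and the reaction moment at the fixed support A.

A_x = -40.00 kN, A_y = 55.00 kN, M_A = 611.4 kN·m

ΣF_x = 0: A_x + 40 = 0 → A_x = -40.00 kN.
ΣF_y = 0: A_y − 55 = 0 → A_y = 55.00 kN.
ΣM about A: M_A − 55·2.1 − 32.9 − 463 = 0 → M_A = 611.4 kN·m.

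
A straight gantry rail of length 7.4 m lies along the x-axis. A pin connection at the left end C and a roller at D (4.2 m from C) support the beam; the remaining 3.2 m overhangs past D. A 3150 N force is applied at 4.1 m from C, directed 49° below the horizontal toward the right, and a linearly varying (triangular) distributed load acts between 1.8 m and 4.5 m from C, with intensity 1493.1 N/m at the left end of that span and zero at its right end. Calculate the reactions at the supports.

Resultant of the triangular load: ½ × 1493.1 × 2.7 = 2015.685 N, acting at 2.7 m from C (one-third of the span from the peak).
Taking moments about C: D_y·4.2 − 3150·sin49°·4.1 − (½·1493.1·2.7)·2.7 = 0 → D_y = 15189.4/4.2 = 3616.52 ≈ 3617 N.
ΣF_y = 0: C_y + 3616.52 − 3150·sin49° − ½·1493.1·2.7 = 0 → C_y = 776.5 N.
ΣF_x = 0: C_x + 3150·cos49° = 0 → C_x = -2067 N.

C_x = -2067 N, C_y = 776.5 N, D_y = 3617 N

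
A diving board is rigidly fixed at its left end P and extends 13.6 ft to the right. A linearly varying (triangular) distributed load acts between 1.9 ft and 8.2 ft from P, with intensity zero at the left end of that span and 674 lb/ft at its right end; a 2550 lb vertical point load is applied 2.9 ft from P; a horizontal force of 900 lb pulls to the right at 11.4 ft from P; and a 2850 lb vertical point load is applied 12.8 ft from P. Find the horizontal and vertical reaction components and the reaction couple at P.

Resultant of the triangular load: ½ × 674 × 6.3 = 2123.1 lb, acting at 6.1 ft from P (one-third of the span from the peak).
ΣF_x = 0: P_x + 900 = 0 → P_x = -900.0 lb.
ΣF_y = 0: P_y − ½·674·6.3 − 2550 − 2850 = 0 → P_y = 7523 lb.
ΣM about P: M_P − (½·674·6.3)·6.1 − 2550·2.9 − 2850·12.8 = 0 → M_P = 56830 lb·ft.

P_x = -900.0 lb, P_y = 7523 lb, M_P = 56830 lb·ft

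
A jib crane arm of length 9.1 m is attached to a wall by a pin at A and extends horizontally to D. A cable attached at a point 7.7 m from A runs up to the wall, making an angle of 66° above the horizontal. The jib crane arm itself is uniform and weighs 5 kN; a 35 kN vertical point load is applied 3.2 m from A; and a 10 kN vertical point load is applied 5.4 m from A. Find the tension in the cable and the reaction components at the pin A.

ΣM about A: T·sin66°·7.7 − 5·4.55 − 35·3.2 − 10·5.4 = 0 → T = 188.75/(7.7·0.913545) = 26.8328 ≈ 26.83 kN.
ΣF_x = 0: A_x − T·cos66° = 0 → A_x = 26.8328 × 0.406737 = 10.91 kN.
ΣF_y = 0: A_y + T·sin66° − 5 − 35 − 10 = 0 → A_y = 50 − 26.8328 × 0.913545 = 25.49 kN.

T = 26.83 kN, A_x = 10.91 kN, A_y = 25.49 kN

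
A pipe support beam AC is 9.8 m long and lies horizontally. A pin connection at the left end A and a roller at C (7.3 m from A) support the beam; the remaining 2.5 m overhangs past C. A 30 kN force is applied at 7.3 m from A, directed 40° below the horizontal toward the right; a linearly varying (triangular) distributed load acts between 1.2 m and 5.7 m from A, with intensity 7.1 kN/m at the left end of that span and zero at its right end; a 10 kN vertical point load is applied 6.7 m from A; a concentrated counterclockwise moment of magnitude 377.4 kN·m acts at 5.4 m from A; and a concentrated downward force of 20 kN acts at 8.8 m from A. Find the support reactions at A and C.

A_x = -22.98 kN, A_y = 58.48 kN, C_y = 6.781 kN

Resultant of the triangular load: ½ × 7.1 × 4.5 = 15.975 kN, acting at 2.7 m from A (one-third of the span from the peak).
ΣM about A: C_y·7.3 − 30·sin40°·7.3 − (½·7.1·4.5)·2.7 − 10·6.7 + 377.4 − 20·8.8 = 0 → C_y = 49.503/7.3 = 6.78123 ≈ 6.781 kN.
ΣF_y = 0: A_y + 6.78123 − 30·sin40° − ½·7.1·4.5 − 10 − 20 = 0 → A_y = 58.48 kN.
ΣF_x = 0: A_x + 30·cos40° = 0 → A_x = -22.98 kN.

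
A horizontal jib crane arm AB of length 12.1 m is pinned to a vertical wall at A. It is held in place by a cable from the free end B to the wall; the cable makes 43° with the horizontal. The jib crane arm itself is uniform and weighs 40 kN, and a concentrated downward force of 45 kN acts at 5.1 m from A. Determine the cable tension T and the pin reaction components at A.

ΣM about A: T·sin43°·12.1 − 40·6.05 − 45·5.1 = 0 → T = 471.5/(12.1·0.681998) = 57.1364 ≈ 57.14 kN.
ΣF_x = 0: A_x − T·cos43° = 0 → A_x = 57.1364 × 0.731354 = 41.79 kN.
ΣF_y = 0: A_y + T·sin43° − 40 − 45 = 0 → A_y = 85 − 57.1364 × 0.681998 = 46.03 kN.

T = 57.14 kN, A_x = 41.79 kN, A_y = 46.03 kN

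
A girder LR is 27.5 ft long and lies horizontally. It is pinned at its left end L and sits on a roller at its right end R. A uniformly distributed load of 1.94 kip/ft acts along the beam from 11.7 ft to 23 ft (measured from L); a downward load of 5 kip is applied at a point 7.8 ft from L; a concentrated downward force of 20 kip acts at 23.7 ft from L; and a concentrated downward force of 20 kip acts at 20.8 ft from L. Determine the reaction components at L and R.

Resultant of the distributed load: 1.94 × 11.3 = 21.922 kip at 17.35 ft from L.
ΣM about L: R_y·27.5 − (1.94·11.3)·17.35 − 5·7.8 − 20·23.7 − 20·20.8 = 0 → R_y = 1309.3467/27.5 = 47.6126 ≈ 47.61 kip.
ΣF_y = 0: L_y + 47.6126 − 1.94·11.3 − 5 − 20 − 20 = 0 → L_y = 19.31 kip.
ΣF_x = 0: no horizontal applied forces, so L_x = 0.

L_x = 0, L_y = 19.31 kip, R_y = 47.61 kip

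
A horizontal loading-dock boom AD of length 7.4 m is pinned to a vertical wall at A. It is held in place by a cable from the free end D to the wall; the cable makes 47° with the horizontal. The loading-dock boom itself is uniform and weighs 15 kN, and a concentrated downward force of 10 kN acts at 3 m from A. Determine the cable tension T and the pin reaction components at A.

T = 15.80 kN, A_x = 10.77 kN, A_y = 13.45 kN

ΣM about A: T·sin47°·7.4 − 15·3.7 − 10·3 = 0 → T = 85.5/(7.4·0.731354) = 15.7982 ≈ 15.80 kN.
ΣF_x = 0: A_x − T·cos47° = 0 → A_x = 15.7982 × 0.681998 = 10.77 kN.
ΣF_y = 0: A_y + T·sin47° − 15 − 10 = 0 → A_y = 25 − 15.7982 × 0.731354 = 13.45 kN.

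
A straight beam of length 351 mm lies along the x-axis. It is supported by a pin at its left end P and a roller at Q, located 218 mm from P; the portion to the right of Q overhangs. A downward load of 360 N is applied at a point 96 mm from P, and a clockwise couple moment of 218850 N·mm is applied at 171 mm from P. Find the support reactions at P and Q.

P_x = 0, P_y = -802.4 N, Q_y = 1162 N

Taking moments about P: Q_y·218 − 360·96 − 218850 = 0 → Q_y = 253410/218 = 1162.43 ≈ 1162 N.
ΣF_y = 0: P_y + 1162.43 − 360 = 0 → P_y = -802.4 N.
ΣF_x = 0: no horizontal applied forces, so P_x = 0.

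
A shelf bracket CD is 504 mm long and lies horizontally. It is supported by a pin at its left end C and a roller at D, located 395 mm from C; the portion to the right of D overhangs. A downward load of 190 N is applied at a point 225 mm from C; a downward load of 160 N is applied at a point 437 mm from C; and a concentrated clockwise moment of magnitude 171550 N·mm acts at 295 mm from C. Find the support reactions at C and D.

ΣM about C: D_y·395 − 190·225 − 160·437 − 171550 = 0 → D_y = 284220/395 = 719.544 ≈ 719.5 N.
ΣF_y = 0: C_y + 719.544 − 190 − 160 = 0 → C_y = -369.5 N.
ΣF_x = 0: no horizontal applied forces, so C_x = 0.

C_x = 0, C_y = -369.5 N, D_y = 719.5 N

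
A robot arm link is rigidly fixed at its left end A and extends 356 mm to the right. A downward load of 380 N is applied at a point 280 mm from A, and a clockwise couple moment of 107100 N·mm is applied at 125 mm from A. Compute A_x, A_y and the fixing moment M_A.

A_x = 0, A_y = 380.0 N, M_A = 213500 N·mm

ΣF_x = 0: A_x = 0.
ΣF_y = 0: A_y − 380 = 0 → A_y = 380.0 N.
ΣM about A: M_A − 380·280 − 107100 = 0 → M_A = 213500 N·mm.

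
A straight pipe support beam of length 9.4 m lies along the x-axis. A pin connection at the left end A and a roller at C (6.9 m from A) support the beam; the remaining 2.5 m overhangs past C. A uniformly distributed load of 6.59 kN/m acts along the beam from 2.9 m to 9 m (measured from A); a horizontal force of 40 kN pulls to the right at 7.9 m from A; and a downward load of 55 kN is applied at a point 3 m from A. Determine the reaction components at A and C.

Resultant of the distributed load: 6.59 × 6.1 = 40.199 kN at 5.95 m from A.
Moments about A: C_y·6.9 − (6.59·6.1)·5.95 − 55·3 = 0 → C_y = 404.18405/6.9 = 58.5774 ≈ 58.58 kN.
ΣF_y = 0: A_y + 58.5774 − 6.59·6.1 − 55 = 0 → A_y = 36.62 kN.
ΣF_x = 0: A_x + 40 = 0 → A_x = -40.00 kN.

A_x = -40.00 kN, A_y = 36.62 kN, C_y = 58.58 kN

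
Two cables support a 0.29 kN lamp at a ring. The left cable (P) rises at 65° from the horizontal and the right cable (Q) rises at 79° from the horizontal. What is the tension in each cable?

T_P = 0.09414 kN, T_Q = 0.2085 kN

ΣF_x = 0: −T_P·cos65° + T_Q·cos79° = 0 → T_Q = 2.21488·T_P.
ΣF_y = 0: T_P·sin65° + T_Q·sin79° = 0.29.
Substitute: T_P·(0.906308 + 2.21488·0.981627) = 0.29 → T_P = 0.0941407 ≈ 0.09414 kN.
Then T_Q = 2.21488 × 0.0941407 = 0.2085 kN.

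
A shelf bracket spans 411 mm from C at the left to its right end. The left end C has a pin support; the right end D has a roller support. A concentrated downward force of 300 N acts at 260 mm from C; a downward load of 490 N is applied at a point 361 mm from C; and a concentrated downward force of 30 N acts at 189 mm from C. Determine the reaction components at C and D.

C_x = 0, C_y = 186.0 N, D_y = 634.0 N

Taking moments about C: D_y·411 − 300·260 − 490·361 − 30·189 = 0 → D_y = 260560/411 = 633.966 ≈ 634.0 N.
ΣF_y = 0: C_y + 633.966 − 300 − 490 − 30 = 0 → C_y = 186.0 N.
ΣF_x = 0: no horizontal applied forces, so C_x = 0.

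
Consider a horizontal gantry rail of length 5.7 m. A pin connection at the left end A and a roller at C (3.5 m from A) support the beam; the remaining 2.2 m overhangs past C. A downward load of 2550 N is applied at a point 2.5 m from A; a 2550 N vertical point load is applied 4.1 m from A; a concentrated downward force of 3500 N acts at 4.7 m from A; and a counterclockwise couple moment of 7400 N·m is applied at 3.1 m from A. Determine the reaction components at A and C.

ΣM about A: C_y·3.5 − 2550·2.5 − 2550·4.1 − 3500·4.7 + 7400 = 0 → C_y = 25880/3.5 = 7394.29 ≈ 7394 N.
ΣF_y = 0: A_y + 7394.29 − 2550 − 2550 − 3500 = 0 → A_y = 1206 N.
ΣF_x = 0: no horizontal applied forces, so A_x = 0.

A_x = 0, A_y = 1206 N, C_y = 7394 N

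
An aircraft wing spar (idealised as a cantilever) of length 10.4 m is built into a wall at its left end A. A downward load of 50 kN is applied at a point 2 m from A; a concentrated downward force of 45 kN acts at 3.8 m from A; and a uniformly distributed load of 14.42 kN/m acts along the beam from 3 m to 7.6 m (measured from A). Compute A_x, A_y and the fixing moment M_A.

A_x = 0, A_y = 161.3 kN, M_A = 622.6 kN·m

Resultant of the distributed load: 14.42 × 4.6 = 66.332 kN at 5.3 m from A.
ΣF_x = 0: A_x = 0.
ΣF_y = 0: A_y − 50 − 45 − 14.42·4.6 = 0 → A_y = 161.3 kN.
ΣM about A: M_A − 50·2 − 45·3.8 − (14.42·4.6)·5.3 = 0 → M_A = 622.6 kN·m.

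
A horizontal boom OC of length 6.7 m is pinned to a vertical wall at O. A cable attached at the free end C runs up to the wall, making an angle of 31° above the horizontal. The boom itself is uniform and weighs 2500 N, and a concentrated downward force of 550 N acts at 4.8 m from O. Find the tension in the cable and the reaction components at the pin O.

T = 3192 N, O_x = 2736 N, O_y = 1406 N

ΣM about O: T·sin31°·6.7 − 2500·3.35 − 550·4.8 = 0 → T = 11015/(6.7·0.515038) = 3192.06 ≈ 3192 N.
ΣF_x = 0: O_x − T·cos31° = 0 → O_x = 3192.06 × 0.857167 = 2736 N.
ΣF_y = 0: O_y + T·sin31° − 2500 − 550 = 0 → O_y = 3050 − 3192.06 × 0.515038 = 1406 N.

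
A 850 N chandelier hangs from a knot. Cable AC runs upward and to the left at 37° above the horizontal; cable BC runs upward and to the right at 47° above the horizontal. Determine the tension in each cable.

T_AC = 582.9 N, T_BC = 682.6 N

ΣF_x = 0: −T_AC·cos37° + T_BC·cos47° = 0 → T_BC = 1.17102·T_AC.
ΣF_y = 0: T_AC·sin37° + T_BC·sin47° = 850.
Substitute: T_AC·(0.601815 + 1.17102·0.731354) = 850 → T_AC = 582.892 ≈ 582.9 N.
Then T_BC = 1.17102 × 582.892 = 682.6 N.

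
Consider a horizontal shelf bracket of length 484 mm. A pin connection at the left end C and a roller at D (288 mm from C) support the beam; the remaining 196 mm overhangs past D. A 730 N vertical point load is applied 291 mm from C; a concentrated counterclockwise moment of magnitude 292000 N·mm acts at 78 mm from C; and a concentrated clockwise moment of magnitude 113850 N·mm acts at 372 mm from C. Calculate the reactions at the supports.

C_x = 0, C_y = 611.0 N, D_y = 119.0 N

Moments about C: D_y·288 − 730·291 + 292000 − 113850 = 0 → D_y = 34280/288 = 119.028 ≈ 119.0 N.
ΣF_y = 0: C_y + 119.028 − 730 = 0 → C_y = 611.0 N.
ΣF_x = 0: no horizontal applied forces, so C_x = 0.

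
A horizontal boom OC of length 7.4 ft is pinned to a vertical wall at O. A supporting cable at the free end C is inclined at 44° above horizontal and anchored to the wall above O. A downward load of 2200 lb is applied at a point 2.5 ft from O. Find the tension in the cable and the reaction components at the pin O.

T = 1070 lb, O_x = 769.7 lb, O_y = 1457 lb

ΣM about O: T·sin44°·7.4 − 2200·2.5 = 0 → T = 5500/(7.4·0.694658) = 1069.94 ≈ 1070 lb.
ΣF_x = 0: O_x − T·cos44° = 0 → O_x = 1069.94 × 0.71934 = 769.7 lb.
ΣF_y = 0: O_y + T·sin44° − 2200 = 0 → O_y = 2200 − 1069.94 × 0.694658 = 1457 lb.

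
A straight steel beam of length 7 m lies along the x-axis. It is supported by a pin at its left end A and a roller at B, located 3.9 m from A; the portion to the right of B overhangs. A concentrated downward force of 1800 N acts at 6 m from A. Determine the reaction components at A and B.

Taking moments about A: B_y·3.9 − 1800·6 = 0 → B_y = 10800/3.9 = 2769.23 ≈ 2769 N.
ΣF_y = 0: A_y + 2769.23 − 1800 = 0 → A_y = -969.2 N.
ΣF_x = 0: no horizontal applied forces, so A_x = 0.

A_x = 0, A_y = -969.2 N, B_y = 2769 N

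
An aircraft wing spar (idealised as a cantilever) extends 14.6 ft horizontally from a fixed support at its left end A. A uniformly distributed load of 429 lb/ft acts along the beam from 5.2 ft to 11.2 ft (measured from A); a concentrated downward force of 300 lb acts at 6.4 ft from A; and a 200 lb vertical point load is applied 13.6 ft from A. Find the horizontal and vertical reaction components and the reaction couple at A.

A_x = 0, A_y = 3074 lb, M_A = 25750 lb·ft

Resultant of the distributed load: 429 × 6 = 2574 lb at 8.2 ft from A.
ΣF_x = 0: A_x = 0.
ΣF_y = 0: A_y − 429·6 − 300 − 200 = 0 → A_y = 3074 lb.
ΣM about A: M_A − (429·6)·8.2 − 300·6.4 − 200·13.6 = 0 → M_A = 25750 lb·ft.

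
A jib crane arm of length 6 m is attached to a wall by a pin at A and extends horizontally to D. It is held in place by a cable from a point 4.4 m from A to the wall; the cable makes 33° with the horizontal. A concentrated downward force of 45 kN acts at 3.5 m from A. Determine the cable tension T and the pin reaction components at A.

ΣM about A: T·sin33°·4.4 − 45·3.5 = 0 → T = 157.5/(4.4·0.544639) = 65.7233 ≈ 65.72 kN.
ΣF_x = 0: A_x − T·cos33° = 0 → A_x = 65.7233 × 0.838671 = 55.12 kN.
ΣF_y = 0: A_y + T·sin33° − 45 = 0 → A_y = 45 − 65.7233 × 0.544639 = 9.205 kN.

T = 65.72 kN, A_x = 55.12 kN, A_y = 9.205 kN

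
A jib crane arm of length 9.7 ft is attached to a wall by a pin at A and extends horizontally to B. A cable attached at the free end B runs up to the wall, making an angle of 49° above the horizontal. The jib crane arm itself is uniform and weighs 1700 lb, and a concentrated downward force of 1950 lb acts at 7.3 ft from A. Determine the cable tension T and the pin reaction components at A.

T = 3071 lb, A_x = 2015 lb, A_y = 1332 lb

ΣM about A: T·sin49°·9.7 − 1700·4.85 − 1950·7.3 = 0 → T = 22480/(9.7·0.75471) = 3070.75 ≈ 3071 lb.
ΣF_x = 0: A_x − T·cos49° = 0 → A_x = 3070.75 × 0.656059 = 2015 lb.
ΣF_y = 0: A_y + T·sin49° − 1700 − 1950 = 0 → A_y = 3650 − 3070.75 × 0.75471 = 1332 lb.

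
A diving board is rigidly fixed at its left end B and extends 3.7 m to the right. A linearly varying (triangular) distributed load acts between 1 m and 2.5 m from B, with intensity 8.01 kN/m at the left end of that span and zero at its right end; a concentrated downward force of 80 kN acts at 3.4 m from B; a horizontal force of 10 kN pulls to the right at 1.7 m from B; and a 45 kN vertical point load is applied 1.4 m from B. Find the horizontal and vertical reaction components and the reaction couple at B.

Resultant of the triangular load: ½ × 8.01 × 1.5 = 6.0075 kN, acting at 1.5 m from B (one-third of the span from the peak).
ΣF_x = 0: B_x + 10 = 0 → B_x = -10.00 kN.
ΣF_y = 0: B_y − ½·8.01·1.5 − 80 − 45 = 0 → B_y = 131.0 kN.
ΣM about B: M_B − (½·8.01·1.5)·1.5 − 80·3.4 − 45·1.4 = 0 → M_B = 344.0 kN·m.

B_x = -10.00 kN, B_y = 131.0 kN, M_B = 344.0 kN·m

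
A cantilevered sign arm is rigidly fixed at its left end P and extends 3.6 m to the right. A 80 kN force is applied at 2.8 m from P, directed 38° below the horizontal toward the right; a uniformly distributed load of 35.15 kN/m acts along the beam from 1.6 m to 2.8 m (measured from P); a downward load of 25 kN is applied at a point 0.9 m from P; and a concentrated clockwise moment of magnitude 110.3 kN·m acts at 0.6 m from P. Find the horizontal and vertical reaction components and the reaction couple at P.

P_x = -63.04 kN, P_y = 116.4 kN, M_P = 363.5 kN·m

Resultant of the distributed load: 35.15 × 1.2 = 42.18 kN at 2.2 m from P.
ΣF_x = 0: P_x + 80·cos38° = 0 → P_x = -63.04 kN.
ΣF_y = 0: P_y − 80·sin38° − 35.15·1.2 − 25 = 0 → P_y = 116.4 kN.
ΣM about P: M_P − 80·sin38°·2.8 − (35.15·1.2)·2.2 − 25·0.9 − 110.3 = 0 → M_P = 363.5 kN·m.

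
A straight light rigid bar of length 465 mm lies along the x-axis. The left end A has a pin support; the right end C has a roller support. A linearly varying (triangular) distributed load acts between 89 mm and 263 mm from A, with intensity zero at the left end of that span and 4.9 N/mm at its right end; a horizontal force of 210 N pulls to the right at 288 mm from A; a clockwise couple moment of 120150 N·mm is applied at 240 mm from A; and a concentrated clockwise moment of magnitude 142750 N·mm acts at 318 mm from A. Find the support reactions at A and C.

Resultant of the triangular load: ½ × 4.9 × 174 = 426.3 N, acting at 205 mm from A (one-third of the span from the peak).
Moments about A: C_y·465 − (½·4.9·174)·205 − 120150 − 142750 = 0 → C_y = 350291.5/465 = 753.315 ≈ 753.3 N.
ΣF_y = 0: A_y + 753.315 − ½·4.9·174 = 0 → A_y = -327.0 N.
ΣF_x = 0: A_x + 210 = 0 → A_x = -210.0 N.

A_x = -210.0 N, A_y = -327.0 N, C_y = 753.3 N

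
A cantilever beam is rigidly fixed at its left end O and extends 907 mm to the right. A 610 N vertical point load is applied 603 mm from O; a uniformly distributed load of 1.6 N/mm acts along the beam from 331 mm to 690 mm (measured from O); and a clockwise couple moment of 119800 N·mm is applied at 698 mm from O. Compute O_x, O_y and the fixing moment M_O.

Resultant of the distributed load: 1.6 × 359 = 574.4 N at 510.5 mm from O.
ΣF_x = 0: O_x = 0.
ΣF_y = 0: O_y − 610 − 1.6·359 = 0 → O_y = 1184 N.
ΣM about O: M_O − 610·603 − (1.6·359)·510.5 − 119800 = 0 → M_O = 780900 N·mm.

O_x = 0, O_y = 1184 N, M_O = 780900 N·mm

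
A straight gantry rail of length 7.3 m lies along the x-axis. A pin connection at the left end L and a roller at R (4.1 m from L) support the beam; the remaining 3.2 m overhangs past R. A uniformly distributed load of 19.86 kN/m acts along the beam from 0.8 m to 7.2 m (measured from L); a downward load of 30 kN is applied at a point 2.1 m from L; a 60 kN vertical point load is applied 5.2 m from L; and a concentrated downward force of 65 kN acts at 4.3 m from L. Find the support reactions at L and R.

L_x = 0, L_y = -1.534 kN, R_y = 283.6 kN

Resultant of the distributed load: 19.86 × 6.4 = 127.104 kN at 4 m from L.
Taking moments about L: R_y·4.1 − (19.86·6.4)·4 − 30·2.1 − 60·5.2 − 65·4.3 = 0 → R_y = 1162.916/4.1 = 283.638 ≈ 283.6 kN.
ΣF_y = 0: L_y + 283.638 − 19.86·6.4 − 30 − 60 − 65 = 0 → L_y = -1.534 kN.
ΣF_x = 0: no horizontal applied forces, so L_x = 0.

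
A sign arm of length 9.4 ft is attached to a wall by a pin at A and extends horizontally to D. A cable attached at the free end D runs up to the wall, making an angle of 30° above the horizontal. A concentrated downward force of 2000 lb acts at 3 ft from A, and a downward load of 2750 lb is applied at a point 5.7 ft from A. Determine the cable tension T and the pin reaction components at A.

T = 4612 lb, A_x = 3994 lb, A_y = 2444 lb

ΣM about A: T·sin30°·9.4 − 2000·3 − 2750·5.7 = 0 → T = 21675/(9.4·0.5) = 4611.7 ≈ 4612 lb.
ΣF_x = 0: A_x − T·cos30° = 0 → A_x = 4611.7 × 0.866025 = 3994 lb.
ΣF_y = 0: A_y + T·sin30° − 2000 − 2750 = 0 → A_y = 4750 − 4611.7 × 0.5 = 2444 lb.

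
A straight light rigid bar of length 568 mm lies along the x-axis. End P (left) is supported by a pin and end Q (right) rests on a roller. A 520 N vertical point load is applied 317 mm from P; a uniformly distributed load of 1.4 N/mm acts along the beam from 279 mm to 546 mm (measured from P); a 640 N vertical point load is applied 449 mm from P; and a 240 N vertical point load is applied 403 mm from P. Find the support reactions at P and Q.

P_x = 0, P_y = 535.9 N, Q_y = 1238 N

Resultant of the distributed load: 1.4 × 267 = 373.8 N at 412.5 mm from P.
Moments about P: Q_y·568 − 520·317 − (1.4·267)·412.5 − 640·449 − 240·403 = 0 → Q_y = 703112.5/568 = 1237.87 ≈ 1238 N.
ΣF_y = 0: P_y + 1237.87 − 520 − 1.4·267 − 640 − 240 = 0 → P_y = 535.9 N.
ΣF_x = 0: no horizontal applied forces, so P_x = 0.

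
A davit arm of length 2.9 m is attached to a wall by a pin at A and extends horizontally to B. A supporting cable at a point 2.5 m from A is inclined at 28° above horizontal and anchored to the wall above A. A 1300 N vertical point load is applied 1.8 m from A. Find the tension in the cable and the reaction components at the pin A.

ΣM about A: T·sin28°·2.5 − 1300·1.8 = 0 → T = 2340/(2.5·0.469472) = 1993.73 ≈ 1994 N.
ΣF_x = 0: A_x − T·cos28° = 0 → A_x = 1993.73 × 0.882948 = 1760 N.
ΣF_y = 0: A_y + T·sin28° − 1300 = 0 → A_y = 1300 − 1993.73 × 0.469472 = 364.0 N.

T = 1994 N, A_x = 1760 N, A_y = 364.0 N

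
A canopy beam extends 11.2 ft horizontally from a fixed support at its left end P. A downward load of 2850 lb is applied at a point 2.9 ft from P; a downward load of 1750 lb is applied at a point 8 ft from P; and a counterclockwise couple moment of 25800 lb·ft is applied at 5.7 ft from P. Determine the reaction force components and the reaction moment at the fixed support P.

ΣF_x = 0: P_x = 0.
ΣF_y = 0: P_y − 2850 − 1750 = 0 → P_y = 4600 lb.
ΣM about P: M_P − 2850·2.9 − 1750·8 + 25800 = 0 → M_P = -3535 lb·ft.

P_x = 0, P_y = 4600 lb, M_P = -3535 lb·ft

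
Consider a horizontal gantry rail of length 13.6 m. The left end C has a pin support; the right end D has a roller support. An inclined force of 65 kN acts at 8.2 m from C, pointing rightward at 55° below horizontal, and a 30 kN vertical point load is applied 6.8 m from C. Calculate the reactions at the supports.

C_x = -37.28 kN, C_y = 36.14 kN, D_y = 47.10 kN

Taking moments about C: D_y·13.6 − 65·sin55°·8.2 − 30·6.8 = 0 → D_y = 640.608/13.6 = 47.1035 ≈ 47.10 kN.
ΣF_y = 0: C_y + 47.1035 − 65·sin55° − 30 = 0 → C_y = 36.14 kN.
ΣF_x = 0: C_x + 65·cos55° = 0 → C_x = -37.28 kN.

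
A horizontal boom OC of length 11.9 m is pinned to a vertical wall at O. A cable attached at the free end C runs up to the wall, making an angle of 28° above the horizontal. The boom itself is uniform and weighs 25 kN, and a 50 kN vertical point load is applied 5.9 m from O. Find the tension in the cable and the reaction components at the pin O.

ΣM about O: T·sin28°·11.9 − 25·5.95 − 50·5.9 = 0 → T = 443.75/(11.9·0.469472) = 79.4295 ≈ 79.43 kN.
ΣF_x = 0: O_x − T·cos28° = 0 → O_x = 79.4295 × 0.882948 = 70.13 kN.
ΣF_y = 0: O_y + T·sin28° − 25 − 50 = 0 → O_y = 75 − 79.4295 × 0.469472 = 37.71 kN.

T = 79.43 kN, O_x = 70.13 kN, O_y = 37.71 kN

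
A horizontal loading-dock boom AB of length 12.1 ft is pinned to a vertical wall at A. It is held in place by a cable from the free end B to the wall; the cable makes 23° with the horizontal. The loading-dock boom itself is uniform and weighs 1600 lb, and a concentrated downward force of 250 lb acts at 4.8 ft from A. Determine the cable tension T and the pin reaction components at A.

T = 2301 lb, A_x = 2118 lb, A_y = 950.8 lb

ΣM about A: T·sin23°·12.1 − 1600·6.05 − 250·4.8 = 0 → T = 10880/(12.1·0.390731) = 2301.26 ≈ 2301 lb.
ΣF_x = 0: A_x − T·cos23° = 0 → A_x = 2301.26 × 0.920505 = 2118 lb.
ΣF_y = 0: A_y + T·sin23° − 1600 − 250 = 0 → A_y = 1850 − 2301.26 × 0.390731 = 950.8 lb.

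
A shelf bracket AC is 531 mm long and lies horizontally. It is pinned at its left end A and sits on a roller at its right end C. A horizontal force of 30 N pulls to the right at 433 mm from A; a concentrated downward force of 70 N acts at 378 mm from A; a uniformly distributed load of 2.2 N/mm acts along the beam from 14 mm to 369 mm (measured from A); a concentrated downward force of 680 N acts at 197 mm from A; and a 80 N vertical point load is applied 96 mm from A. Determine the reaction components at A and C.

Resultant of the distributed load: 2.2 × 355 = 781 N at 191.5 mm from A.
Moments about A: C_y·531 − 70·378 − (2.2·355)·191.5 − 680·197 − 80·96 = 0 → C_y = 317661.5/531 = 598.233 ≈ 598.2 N.
ΣF_y = 0: A_y + 598.233 − 70 − 2.2·355 − 680 − 80 = 0 → A_y = 1013 N.
ΣF_x = 0: A_x + 30 = 0 → A_x = -30.00 N.

A_x = -30.00 N, A_y = 1013 N, C_y = 598.2 N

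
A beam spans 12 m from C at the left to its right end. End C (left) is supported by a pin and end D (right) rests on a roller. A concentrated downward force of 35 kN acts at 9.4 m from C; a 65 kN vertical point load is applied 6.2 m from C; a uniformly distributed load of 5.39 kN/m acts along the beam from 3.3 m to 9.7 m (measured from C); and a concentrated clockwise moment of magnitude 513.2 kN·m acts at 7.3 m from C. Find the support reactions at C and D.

Resultant of the distributed load: 5.39 × 6.4 = 34.496 kN at 6.5 m from C.
ΣM about C: D_y·12 − 35·9.4 − 65·6.2 − (5.39·6.4)·6.5 − 513.2 = 0 → D_y = 1469.424/12 = 122.452 ≈ 122.5 kN.
ΣF_y = 0: C_y + 122.452 − 35 − 65 − 5.39·6.4 = 0 → C_y = 12.04 kN.
ΣF_x = 0: no horizontal applied forces, so C_x = 0.

C_x = 0, C_y = 12.04 kN, D_y = 122.5 kN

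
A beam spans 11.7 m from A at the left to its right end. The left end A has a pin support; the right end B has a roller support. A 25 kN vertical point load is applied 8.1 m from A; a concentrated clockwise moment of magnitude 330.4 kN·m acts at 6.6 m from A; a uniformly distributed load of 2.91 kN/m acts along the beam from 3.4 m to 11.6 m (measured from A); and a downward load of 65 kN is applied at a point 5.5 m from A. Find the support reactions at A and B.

A_x = 0, A_y = 22.46 kN, B_y = 91.40 kN

Resultant of the distributed load: 2.91 × 8.2 = 23.862 kN at 7.5 m from A.
ΣM about A: B_y·11.7 − 25·8.1 − 330.4 − (2.91·8.2)·7.5 − 65·5.5 = 0 → B_y = 1069.365/11.7 = 91.3987 ≈ 91.40 kN.
ΣF_y = 0: A_y + 91.3987 − 25 − 2.91·8.2 − 65 = 0 → A_y = 22.46 kN.
ΣF_x = 0: no horizontal applied forces, so A_x = 0.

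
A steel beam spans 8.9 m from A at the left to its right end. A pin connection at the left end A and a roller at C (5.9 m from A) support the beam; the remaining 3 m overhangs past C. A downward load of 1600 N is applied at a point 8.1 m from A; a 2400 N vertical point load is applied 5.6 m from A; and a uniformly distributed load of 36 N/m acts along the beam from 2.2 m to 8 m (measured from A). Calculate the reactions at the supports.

Resultant of the distributed load: 36 × 5.8 = 208.8 N at 5.1 m from A.
Moments about A: C_y·5.9 − 1600·8.1 − 2400·5.6 − (36·5.8)·5.1 = 0 → C_y = 27464.88/5.9 = 4655.06 ≈ 4655 N.
ΣF_y = 0: A_y + 4655.06 − 1600 − 2400 − 36·5.8 = 0 → A_y = -446.3 N.
ΣF_x = 0: no horizontal applied forces, so A_x = 0.

A_x = 0, A_y = -446.3 N, C_y = 4655 N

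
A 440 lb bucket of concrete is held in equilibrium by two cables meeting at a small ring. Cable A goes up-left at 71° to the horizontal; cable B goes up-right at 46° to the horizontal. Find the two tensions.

T_A = 343.0 lb, T_B = 160.8 lb

ΣF_x = 0: −T_A·cos71° + T_B·cos46° = 0 → T_B = 0.468674·T_A.
ΣF_y = 0: T_A·sin71° + T_B·sin46° = 440.
Substitute: T_A·(0.945519 + 0.468674·0.71934) = 440 → T_A = 343.038 ≈ 343.0 lb.
Then T_B = 0.468674 × 343.038 = 160.8 lb.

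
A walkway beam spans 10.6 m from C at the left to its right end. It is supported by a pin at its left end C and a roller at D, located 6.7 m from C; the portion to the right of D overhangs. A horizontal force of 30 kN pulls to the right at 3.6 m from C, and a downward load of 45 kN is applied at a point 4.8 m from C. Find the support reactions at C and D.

ΣM about C: D_y·6.7 − 45·4.8 = 0 → D_y = 216/6.7 = 32.2388 ≈ 32.24 kN.
ΣF_y = 0: C_y + 32.2388 − 45 = 0 → C_y = 12.76 kN.
ΣF_x = 0: C_x + 30 = 0 → C_x = -30.00 kN.

C_x = -30.00 kN, C_y = 12.76 kN, D_y = 32.24 kN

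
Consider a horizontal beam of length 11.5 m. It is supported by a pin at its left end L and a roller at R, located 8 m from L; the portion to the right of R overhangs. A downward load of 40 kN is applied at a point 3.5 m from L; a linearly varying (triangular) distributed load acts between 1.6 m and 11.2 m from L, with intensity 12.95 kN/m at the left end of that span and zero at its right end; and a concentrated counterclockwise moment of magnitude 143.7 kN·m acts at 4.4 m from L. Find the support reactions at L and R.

L_x = 0, L_y = 65.33 kN, R_y = 36.83 kN

Resultant of the triangular load: ½ × 12.95 × 9.6 = 62.16 kN, acting at 4.8 m from L (one-third of the span from the peak).
Moments about L: R_y·8 − 40·3.5 − (½·12.95·9.6)·4.8 + 143.7 = 0 → R_y = 294.668/8 = 36.8335 ≈ 36.83 kN.
ΣF_y = 0: L_y + 36.8335 − 40 − ½·12.95·9.6 = 0 → L_y = 65.33 kN.
ΣF_x = 0: no horizontal applied forces, so L_x = 0.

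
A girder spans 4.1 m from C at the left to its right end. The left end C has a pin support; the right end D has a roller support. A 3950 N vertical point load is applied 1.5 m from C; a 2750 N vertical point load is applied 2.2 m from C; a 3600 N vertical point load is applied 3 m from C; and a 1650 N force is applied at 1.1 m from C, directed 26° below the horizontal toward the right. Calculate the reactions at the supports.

C_x = -1483 N, C_y = 5274 N, D_y = 5749 N

Moments about C: D_y·4.1 − 3950·1.5 − 2750·2.2 − 3600·3 − 1650·sin26°·1.1 = 0 → D_y = 23570.6/4.1 = 5748.93 ≈ 5749 N.
ΣF_y = 0: C_y + 5748.93 − 3950 − 2750 − 3600 − 1650·sin26° = 0 → C_y = 5274 N.
ΣF_x = 0: C_x + 1650·cos26° = 0 → C_x = -1483 N.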